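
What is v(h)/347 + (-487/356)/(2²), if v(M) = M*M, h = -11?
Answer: 3315/494128 ≈ 0.0067088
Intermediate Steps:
v(M) = M²
v(h)/347 + (-487/356)/(2²) = (-11)²/347 + (-487/356)/(2²) = 121*(1/347) - 487*1/356/4 = 121/347 - 487/356*¼ = 121/347 - 487/1424 = 3315/494128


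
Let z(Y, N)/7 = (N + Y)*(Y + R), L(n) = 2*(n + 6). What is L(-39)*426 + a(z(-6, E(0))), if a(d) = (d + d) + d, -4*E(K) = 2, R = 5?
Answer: -55959/2 ≈ -27980.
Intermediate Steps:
E(K) = -½ (E(K) = -¼*2 = -½)
L(n) = 12 + 2*n (L(n) = 2*(6 + n) = 12 + 2*n)
z(Y, N) = 7*(5 + Y)*(N + Y) (z(Y, N) = 7*((N + Y)*(Y + 5)) = 7*((N + Y)*(5 + Y)) = 7*((5 + Y)*(N + Y)) = 7*(5 + Y)*(N + Y))
a(d) = 3*d (a(d) = 2*d + d = 3*d)
L(-39)*426 + a(z(-6, E(0))) = (12 + 2*(-39))*426 + 3*(7*(-6)² + 35*(-½) + 35*(-6) + 7*(-½)*(-6)) = (12 - 78)*426 + 3*(7*36 - 35/2 - 210 + 21) = -66*426 + 3*(252 - 35/2 - 210 + 21) = -28116 + 3*(91/2) = -28116 + 273/2 = -55959/2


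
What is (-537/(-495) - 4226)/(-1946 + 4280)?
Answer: -697111/385110 ≈ -1.8102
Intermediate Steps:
(-537/(-495) - 4226)/(-1946 + 4280) = (-537*(-1/495) - 4226)/2334 = (179/165 - 4226)*(1/2334) = -697111/165*1/2334 = -697111/385110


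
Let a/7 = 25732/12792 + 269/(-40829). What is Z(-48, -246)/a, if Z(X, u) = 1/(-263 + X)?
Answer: -130571142/569922697015 ≈ -0.00022910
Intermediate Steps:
a = 1832548865/130571142 (a = 7*(25732/12792 + 269/(-40829)) = 7*(25732*(1/12792) + 269*(-1/40829)) = 7*(6433/3198 - 269/40829) = 7*(261792695/130571142) = 1832548865/130571142 ≈ 14.035)
Z(-48, -246)/a = 1/((-263 - 48)*(1832548865/130571142)) = (130571142/1832548865)/(-311) = -1/311*130571142/1832548865 = -130571142/569922697015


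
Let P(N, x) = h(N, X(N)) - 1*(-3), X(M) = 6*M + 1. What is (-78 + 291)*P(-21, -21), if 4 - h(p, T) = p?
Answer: 5964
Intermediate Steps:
X(M) = 1 + 6*M
h(p, T) = 4 - p
P(N, x) = 7 - N (P(N, x) = (4 - N) - 1*(-3) = (4 - N) + 3 = 7 - N)
(-78 + 291)*P(-21, -21) = (-78 + 291)*(7 - 1*(-21)) = 213*(7 + 21) = 213*28 = 5964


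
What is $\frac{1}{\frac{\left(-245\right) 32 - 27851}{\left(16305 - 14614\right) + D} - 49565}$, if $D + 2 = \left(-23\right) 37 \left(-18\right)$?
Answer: $- \frac{5669}{280995882} \approx -2.0175 \cdot 10^{-5}$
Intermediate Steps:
$D = 15316$ ($D = -2 + \left(-23\right) 37 \left(-18\right) = -2 - -15318 = -2 + 15318 = 15316$)
$\frac{1}{\frac{\left(-245\right) 32 - 27851}{\left(16305 - 14614\right) + D} - 49565} = \frac{1}{\frac{\left(-245\right) 32 - 27851}{\left(16305 - 14614\right) + 15316} - 49565} = \frac{1}{\frac{-7840 - 27851}{1691 + 15316} - 49565} = \frac{1}{- \frac{35691}{17007} - 49565} = \frac{1}{\left(-35691\right) \frac{1}{17007} - 49565} = \frac{1}{- \frac{11897}{5669} - 49565} = \frac{1}{- \frac{280995882}{5669}} = - \frac{5669}{280995882}$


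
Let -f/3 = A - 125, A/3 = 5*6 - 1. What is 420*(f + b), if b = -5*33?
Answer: -21420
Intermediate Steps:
b = -165
A = 87 (A = 3*(5*6 - 1) = 3*(30 - 1) = 3*29 = 87)
f = 114 (f = -3*(87 - 125) = -3*(-38) = 114)
420*(f + b) = 420*(114 - 165) = 420*(-51) = -21420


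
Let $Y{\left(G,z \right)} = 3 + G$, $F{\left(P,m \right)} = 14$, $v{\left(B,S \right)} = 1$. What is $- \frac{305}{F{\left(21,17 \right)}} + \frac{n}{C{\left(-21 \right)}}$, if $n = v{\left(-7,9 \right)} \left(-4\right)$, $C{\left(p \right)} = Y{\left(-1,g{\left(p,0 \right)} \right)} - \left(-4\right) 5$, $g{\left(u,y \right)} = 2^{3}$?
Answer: $- \frac{3383}{154} \approx -21.968$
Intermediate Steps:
$g{\left(u,y \right)} = 8$
$C{\left(p \right)} = 22$ ($C{\left(p \right)} = \left(3 - 1\right) - \left(-4\right) 5 = 2 - -20 = 2 + 20 = 22$)
$n = -4$ ($n = 1 \left(-4\right) = -4$)
$- \frac{305}{F{\left(21,17 \right)}} + \frac{n}{C{\left(-21 \right)}} = - \frac{305}{14} - \frac{4}{22} = \left(-305\right) \frac{1}{14} - \frac{2}{11} = - \frac{305}{14} - \frac{2}{11} = - \frac{3383}{154}$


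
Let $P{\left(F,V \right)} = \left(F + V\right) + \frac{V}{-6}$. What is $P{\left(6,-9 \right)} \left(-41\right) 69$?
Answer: $\frac{8487}{2} \approx 4243.5$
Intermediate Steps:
$P{\left(F,V \right)} = F + \frac{5 V}{6}$ ($P{\left(F,V \right)} = \left(F + V\right) + V \left(- \frac{1}{6}\right) = \left(F + V\right) - \frac{V}{6} = F + \frac{5 V}{6}$)
$P{\left(6,-9 \right)} \left(-41\right) 69 = \left(6 + \frac{5}{6} \left(-9\right)\right) \left(-41\right) 69 = \left(6 - \frac{15}{2}\right) \left(-41\right) 69 = \left(- \frac{3}{2}\right) \left(-41\right) 69 = \frac{123}{2} \cdot 69 = \frac{8487}{2}$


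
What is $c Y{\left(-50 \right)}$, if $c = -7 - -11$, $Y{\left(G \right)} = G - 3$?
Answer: $-212$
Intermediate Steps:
$Y{\left(G \right)} = -3 + G$
$c = 4$ ($c = -7 + 11 = 4$)
$c Y{\left(-50 \right)} = 4 \left(-3 - 50\right) = 4 \left(-53\right) = -212$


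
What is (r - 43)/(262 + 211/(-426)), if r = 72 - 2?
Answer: 11502/111401 ≈ 0.10325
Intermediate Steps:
r = 70
(r - 43)/(262 + 211/(-426)) = (70 - 43)/(262 + 211/(-426)) = 27/(262 + 211*(-1/426)) = 27/(262 - 211/426) = 27/(111401/426) = 27*(426/111401) = 11502/111401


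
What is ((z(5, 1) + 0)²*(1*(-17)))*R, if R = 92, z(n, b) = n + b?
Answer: -56304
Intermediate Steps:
z(n, b) = b + n
((z(5, 1) + 0)²*(1*(-17)))*R = (((1 + 5) + 0)²*(1*(-17)))*92 = ((6 + 0)²*(-17))*92 = (6²*(-17))*92 = (36*(-17))*92 = -612*92 = -56304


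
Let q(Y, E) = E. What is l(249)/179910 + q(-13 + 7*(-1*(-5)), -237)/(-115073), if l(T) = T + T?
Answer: 16657504/3450463905 ≈ 0.0048276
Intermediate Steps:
l(T) = 2*T
l(249)/179910 + q(-13 + 7*(-1*(-5)), -237)/(-115073) = (2*249)/179910 - 237/(-115073) = 498*(1/179910) - 237*(-1/115073) = 83/29985 + 237/115073 = 16657504/3450463905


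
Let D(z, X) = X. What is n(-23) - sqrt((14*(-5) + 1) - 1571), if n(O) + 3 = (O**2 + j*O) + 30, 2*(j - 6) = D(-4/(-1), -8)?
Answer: 510 - 2*I*sqrt(410) ≈ 510.0 - 40.497*I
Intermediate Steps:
j = 2 (j = 6 + (1/2)*(-8) = 6 - 4 = 2)
n(O) = 27 + O**2 + 2*O (n(O) = -3 + ((O**2 + 2*O) + 30) = -3 + (30 + O**2 + 2*O) = 27 + O**2 + 2*O)
n(-23) - sqrt((14*(-5) + 1) - 1571) = (27 + (-23)**2 + 2*(-23)) - sqrt((14*(-5) + 1) - 1571) = (27 + 529 - 46) - sqrt((-70 + 1) - 1571) = 510 - sqrt(-69 - 1571) = 510 - sqrt(-1640) = 510 - 2*I*sqrt(410)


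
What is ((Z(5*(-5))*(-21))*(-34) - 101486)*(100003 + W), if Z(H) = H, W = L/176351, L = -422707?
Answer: -300644997786608/25193 ≈ -1.1934e+10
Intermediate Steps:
W = -422707/176351 ≈ -2.3970
((Z(5*(-5))*(-21))*(-34) - 101486)*(100003 + W) = (((5*(-5))*(-21))*(-34) - 101486)*(100003 - 422707/176351) = (-25*(-21)*(-34) - 101486)*(17635206346/176351) = (525*(-34) - 101486)*(17635206346/176351) = (-17850 - 101486)*(17635206346/176351) = -119336*17635206346/176351 = -300644997786608/25193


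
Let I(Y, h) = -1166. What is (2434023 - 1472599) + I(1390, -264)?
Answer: 960258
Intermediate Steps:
(2434023 - 1472599) + I(1390, -264) = (2434023 - 1472599) - 1166 = 961424 - 1166 = 960258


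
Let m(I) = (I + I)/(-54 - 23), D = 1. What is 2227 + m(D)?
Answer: 171477/77 ≈ 2227.0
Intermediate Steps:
m(I) = -2*I/77 (m(I) = (2*I)/(-77) = (2*I)*(-1/77) = -2*I/77)
2227 + m(D) = 2227 - 2/77*1 = 2227 - 2/77 = 171477/77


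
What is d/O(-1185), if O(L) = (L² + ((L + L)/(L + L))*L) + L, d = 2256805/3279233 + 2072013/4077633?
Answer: 5332345316198/6248305440771577365 ≈ 8.5341e-7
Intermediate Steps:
d = 5332345316198/4457169565163 (d = 2256805*(1/3279233) + 2072013*(1/4077633) = 2256805/3279233 + 690671/1359211 = 5332345316198/4457169565163 ≈ 1.1964)
O(L) = L² + 2*L (O(L) = (L² + ((2*L)/((2*L)))*L) + L = (L² + ((2*L)*(1/(2*L)))*L) + L = (L² + 1*L) + L = (L² + L) + L = (L + L²) + L = L² + 2*L)
d/O(-1185) = 5332345316198/(4457169565163*((-1185*(2 - 1185)))) = 5332345316198/(4457169565163*((-1185*(-1183)))) = (5332345316198/4457169565163)/1401855 = (5332345316198/4457169565163)*(1/1401855) = 5332345316198/6248305440771577365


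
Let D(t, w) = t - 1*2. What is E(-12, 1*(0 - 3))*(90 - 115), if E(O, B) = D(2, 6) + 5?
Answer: -125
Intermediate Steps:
D(t, w) = -2 + t (D(t, w) = t - 2 = -2 + t)
E(O, B) = 5 (E(O, B) = (-2 + 2) + 5 = 0 + 5 = 5)
E(-12, 1*(0 - 3))*(90 - 115) = 5*(90 - 115) = 5*(-25) = -125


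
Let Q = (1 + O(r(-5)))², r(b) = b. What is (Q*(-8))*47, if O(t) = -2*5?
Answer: -30456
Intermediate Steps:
O(t) = -10
Q = 81 (Q = (1 - 10)² = (-9)² = 81)
(Q*(-8))*47 = (81*(-8))*47 = -648*47 = -30456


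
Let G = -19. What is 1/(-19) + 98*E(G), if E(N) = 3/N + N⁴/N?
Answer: -12771753/19 ≈ -6.7220e+5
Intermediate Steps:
E(N) = N³ + 3/N (E(N) = 3/N + N³ = N³ + 3/N)
1/(-19) + 98*E(G) = 1/(-19) + 98*((3 + (-19)⁴)/(-19)) = -1/19 + 98*(-(3 + 130321)/19) = -1/19 + 98*(-1/19*130324) = -1/19 + 98*(-130324/19) = -1/19 - 12771752/19 = -12771753/19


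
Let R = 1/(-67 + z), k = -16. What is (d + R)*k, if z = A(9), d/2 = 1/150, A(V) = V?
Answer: 136/2175 ≈ 0.062529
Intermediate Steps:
d = 1/75 (d = 2/150 = 2*(1/150) = 1/75 ≈ 0.013333)
z = 9
R = -1/58 (R = 1/(-67 + 9) = 1/(-58) = -1/58 ≈ -0.017241)
(d + R)*k = (1/75 - 1/58)*(-16) = -17/4350*(-16) = 136/2175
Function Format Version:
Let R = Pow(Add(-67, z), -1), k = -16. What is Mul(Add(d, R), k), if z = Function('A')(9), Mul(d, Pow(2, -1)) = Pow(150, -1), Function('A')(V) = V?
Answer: Rational(136, 2175) ≈ 0.062529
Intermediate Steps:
d = Rational(1, 75) (d = Mul(2, Pow(150, -1)) = Mul(2, Rational(1, 150)) = Rational(1, 75) ≈ 0.013333)
z = 9
R = Rational(-1, 58) (R = Pow(Add(-67, 9), -1) = Pow(-58, -1) = Rational(-1, 58) ≈ -0.017241)
Mul(Add(d, R), k) = Mul(Add(Rational(1, 75), Rational(-1, 58)), -16) = Mul(Rational(-17, 4350), -16) = Rational(136, 2175)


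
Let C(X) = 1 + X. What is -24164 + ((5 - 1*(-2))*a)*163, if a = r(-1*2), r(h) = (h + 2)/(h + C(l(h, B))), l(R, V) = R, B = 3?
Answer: -24164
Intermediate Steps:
r(h) = (2 + h)/(1 + 2*h) (r(h) = (h + 2)/(h + (1 + h)) = (2 + h)/(1 + 2*h))
a = 0 (a = (2 - 1*2)/(1 + 2*(-1*2)) = (2 - 2)/(1 + 2*(-2)) = 0/(1 - 4) = 0/(-3) = -1/3*0 = 0)
-24164 + ((5 - 1*(-2))*a)*163 = -24164 + ((5 - 1*(-2))*0)*163 = -24164 + ((5 + 2)*0)*163 = -24164 + (7*0)*163 = -24164 + 0*163 = -24164 + 0 = -24164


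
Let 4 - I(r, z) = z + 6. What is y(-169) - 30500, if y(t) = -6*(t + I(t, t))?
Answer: -30488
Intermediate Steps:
I(r, z) = -2 - z (I(r, z) = 4 - (z + 6) = 4 - (6 + z) = 4 + (-6 - z) = -2 - z)
y(t) = 12 (y(t) = -6*(t + (-2 - t)) = -6*(-2) = 12)
y(-169) - 30500 = 12 - 30500 = -30488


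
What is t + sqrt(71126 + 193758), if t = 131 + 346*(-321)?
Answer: -110935 + 2*sqrt(66221) ≈ -1.1042e+5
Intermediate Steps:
t = -110935 (t = 131 - 111066 = -110935)
t + sqrt(71126 + 193758) = -110935 + sqrt(71126 + 193758) = -110935 + sqrt(264884) = -110935 + 2*sqrt(66221)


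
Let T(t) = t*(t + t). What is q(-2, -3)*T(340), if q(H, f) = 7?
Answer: 1618400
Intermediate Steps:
T(t) = 2*t² (T(t) = t*(2*t) = 2*t²)
q(-2, -3)*T(340) = 7*(2*340²) = 7*(2*115600) = 7*231200 = 1618400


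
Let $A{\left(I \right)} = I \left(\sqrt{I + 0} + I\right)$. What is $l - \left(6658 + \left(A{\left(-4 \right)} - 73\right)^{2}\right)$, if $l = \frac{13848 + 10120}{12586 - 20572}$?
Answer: $- \frac{39315083}{3993} - 912 i \approx -9846.0 - 912.0 i$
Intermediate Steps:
$A{\left(I \right)} = I \left(I + \sqrt{I}\right)$ ($A{\left(I \right)} = I \left(\sqrt{I} + I\right) = I \left(I + \sqrt{I}\right)$)
$l = - \frac{11984}{3993}$ ($l = \frac{23968}{-7986} = 23968 \left(- \frac{1}{7986}\right) = - \frac{11984}{3993} \approx -3.0013$)
$l - \left(6658 + \left(A{\left(-4 \right)} - 73\right)^{2}\right) = - \frac{11984}{3993} - \left(6658 + \left(\left(\left(-4\right)^{2} + \left(-4\right)^{\frac{3}{2}}\right) - 73\right)^{2}\right) = - \frac{11984}{3993} - \left(6658 + \left(\left(16 - 8 i\right) - 73\right)^{2}\right) = - \frac{11984}{3993} - \left(6658 + \left(-57 - 8 i\right)^{2}\right) = - \frac{26597378}{3993} - \left(-57 - 8 i\right)^{2}$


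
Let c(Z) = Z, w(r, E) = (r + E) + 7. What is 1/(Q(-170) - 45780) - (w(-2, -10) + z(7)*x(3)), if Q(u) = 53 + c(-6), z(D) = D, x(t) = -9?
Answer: 3109843/45733 ≈ 68.000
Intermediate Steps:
w(r, E) = 7 + E + r (w(r, E) = (E + r) + 7 = 7 + E + r)
Q(u) = 47 (Q(u) = 53 - 6 = 47)
1/(Q(-170) - 45780) - (w(-2, -10) + z(7)*x(3)) = 1/(47 - 45780) - ((7 - 10 - 2) + 7*(-9)) = 1/(-45733) - (-5 - 63) = -1/45733 - 1*(-68) = -1/45733 + 68 = 3109843/45733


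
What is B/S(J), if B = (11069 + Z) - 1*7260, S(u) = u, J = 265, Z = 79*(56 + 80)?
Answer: 14553/265 ≈ 54.917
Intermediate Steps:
Z = 10744 (Z = 79*136 = 10744)
B = 14553 (B = (11069 + 10744) - 1*7260 = 21813 - 7260 = 14553)
B/S(J) = 14553/265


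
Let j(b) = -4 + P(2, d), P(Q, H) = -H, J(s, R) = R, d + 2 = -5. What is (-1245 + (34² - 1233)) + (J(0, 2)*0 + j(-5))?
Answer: -1319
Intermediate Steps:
d = -7 (d = -2 - 5 = -7)
j(b) = 3 (j(b) = -4 - 1*(-7) = -4 + 7 = 3)
(-1245 + (34² - 1233)) + (J(0, 2)*0 + j(-5)) = (-1245 + (34² - 1233)) + (2*0 + 3) = (-1245 + (1156 - 1233)) + (0 + 3) = (-1245 - 77) + 3 = -1322 + 3 = -1319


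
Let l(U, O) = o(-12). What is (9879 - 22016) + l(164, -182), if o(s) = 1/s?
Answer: -145645/12 ≈ -12137.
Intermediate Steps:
l(U, O) = -1/12 (l(U, O) = 1/(-12) = -1/12)
(9879 - 22016) + l(164, -182) = (9879 - 22016) - 1/12 = -12137 - 1/12 = -145645/12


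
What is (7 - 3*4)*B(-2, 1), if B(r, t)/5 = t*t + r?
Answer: 25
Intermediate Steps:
B(r, t) = 5*r + 5*t² (B(r, t) = 5*(t*t + r) = 5*(t² + r) = 5*(r + t²) = 5*r + 5*t²)
(7 - 3*4)*B(-2, 1) = (7 - 3*4)*(5*(-2) + 5*1²) = (7 - 12)*(-10 + 5*1) = -5*(-10 + 5) = -5*(-5) = 25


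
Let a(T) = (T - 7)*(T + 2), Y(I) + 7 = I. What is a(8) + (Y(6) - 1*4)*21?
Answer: -95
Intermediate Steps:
Y(I) = -7 + I
a(T) = (-7 + T)*(2 + T)
a(8) + (Y(6) - 1*4)*21 = (-14 + 8² - 5*8) + ((-7 + 6) - 1*4)*21 = (-14 + 64 - 40) + (-1 - 4)*21 = 10 - 5*21 = 10 - 105 = -95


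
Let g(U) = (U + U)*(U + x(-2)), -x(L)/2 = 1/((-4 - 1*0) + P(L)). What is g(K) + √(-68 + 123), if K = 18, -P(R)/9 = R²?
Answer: 3249/5 + √55 ≈ 657.22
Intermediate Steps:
P(R) = -9*R²
x(L) = -2/(-4 - 9*L²) (x(L) = -2/((-4 - 1*0) - 9*L²) = -2/((-4 + 0) - 9*L²) = -2/(-4 - 9*L²))
g(U) = 2*U*(1/20 + U) (g(U) = (U + U)*(U + 2/(4 + 9*(-2)²)) = (2*U)*(U + 2/(4 + 9*4)) = (2*U)*(U + 2/(4 + 36)) = (2*U)*(U + 2/40) = (2*U)*(U + 2*(1/40)) = (2*U)*(U + 1/20) = (2*U)*(1/20 + U) = 2*U*(1/20 + U))
g(K) + √(-68 + 123) = (⅒)*18*(1 + 20*18) + √(-68 + 123) = (⅒)*18*(1 + 360) + √55 = (⅒)*18*361 + √55 = 3249/5 + √55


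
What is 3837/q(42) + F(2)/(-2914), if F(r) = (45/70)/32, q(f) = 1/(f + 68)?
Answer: 551000567031/1305472 ≈ 4.2207e+5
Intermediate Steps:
q(f) = 1/(68 + f)
F(r) = 9/448 (F(r) = (45*(1/70))*(1/32) = (9/14)*(1/32) = 9/448)
3837/q(42) + F(2)/(-2914) = 3837/(1/(68 + 42)) + (9/448)/(-2914) = 3837/(1/110) + (9/448)*(-1/2914) = 3837/(1/110) - 9/1305472 = 3837*110 - 9/1305472 = 422070 - 9/1305472 = 551000567031/1305472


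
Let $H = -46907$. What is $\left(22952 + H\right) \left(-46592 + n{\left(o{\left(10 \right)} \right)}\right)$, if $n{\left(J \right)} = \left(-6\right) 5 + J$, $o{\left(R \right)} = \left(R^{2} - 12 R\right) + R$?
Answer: $1117069560$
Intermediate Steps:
$o{\left(R \right)} = R^{2} - 11 R$
$n{\left(J \right)} = -30 + J$
$\left(22952 + H\right) \left(-46592 + n{\left(o{\left(10 \right)} \right)}\right) = \left(22952 - 46907\right) \left(-46592 - \left(30 - 10 \left(-11 + 10\right)\right)\right) = - 23955 \left(-46592 + \left(-30 + 10 \left(-1\right)\right)\right) = - 23955 \left(-46592 - 40\right) = \left(-23955\right) \left(-46632\right) = 1117069560$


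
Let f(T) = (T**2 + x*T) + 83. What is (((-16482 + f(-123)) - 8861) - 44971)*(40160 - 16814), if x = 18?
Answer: -1338099336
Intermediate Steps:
f(T) = 83 + T**2 + 18*T (f(T) = (T**2 + 18*T) + 83 = 83 + T**2 + 18*T)
(((-16482 + f(-123)) - 8861) - 44971)*(40160 - 16814) = (((-16482 + (83 + (-123)**2 + 18*(-123))) - 8861) - 44971)*(40160 - 16814) = (((-16482 + (83 + 15129 - 2214)) - 8861) - 44971)*23346 = (((-16482 + 12998) - 8861) - 44971)*23346 = ((-3484 - 8861) - 44971)*23346 = (-12345 - 44971)*23346 = -57316*23346 = -1338099336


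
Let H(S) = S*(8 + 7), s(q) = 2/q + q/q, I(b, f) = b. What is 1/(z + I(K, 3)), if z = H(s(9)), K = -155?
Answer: -3/410 ≈ -0.0073171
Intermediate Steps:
s(q) = 1 + 2/q (s(q) = 2/q + 1 = 1 + 2/q)
H(S) = 15*S (H(S) = S*15 = 15*S)
z = 55/3 (z = 15*((2 + 9)/9) = 15*((⅑)*11) = 15*(11/9) = 55/3 ≈ 18.333)
1/(z + I(K, 3)) = 1/(55/3 - 155) = 1/(-410/3) = -3/410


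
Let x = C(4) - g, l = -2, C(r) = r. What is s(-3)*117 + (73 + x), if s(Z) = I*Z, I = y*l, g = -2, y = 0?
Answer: 79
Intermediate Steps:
I = 0 (I = 0*(-2) = 0)
x = 6 (x = 4 - 1*(-2) = 4 + 2 = 6)
s(Z) = 0 (s(Z) = 0*Z = 0)
s(-3)*117 + (73 + x) = 0*117 + (73 + 6) = 0 + 79 = 79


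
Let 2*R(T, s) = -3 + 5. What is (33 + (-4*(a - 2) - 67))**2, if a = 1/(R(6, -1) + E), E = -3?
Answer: 576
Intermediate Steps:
R(T, s) = 1 (R(T, s) = (-3 + 5)/2 = (1/2)*2 = 1)
a = -1/2 (a = 1/(1 - 3) = 1/(-2) = -1/2 ≈ -0.50000)
(33 + (-4*(a - 2) - 67))**2 = (33 + (-4*(-1/2 - 2) - 67))**2 = (33 + (-4*(-5/2) - 67))**2 = (33 + (10 - 67))**2 = (33 - 57)**2 = (-24)**2 = 576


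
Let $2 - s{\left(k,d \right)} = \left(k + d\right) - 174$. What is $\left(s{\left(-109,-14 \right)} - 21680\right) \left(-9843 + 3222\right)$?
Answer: $141563601$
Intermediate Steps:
$s{\left(k,d \right)} = 176 - d - k$ ($s{\left(k,d \right)} = 2 - \left(\left(k + d\right) - 174\right) = 2 - \left(\left(d + k\right) - 174\right) = 2 - \left(-174 + d + k\right) = 176 - d - k$)
$\left(s{\left(-109,-14 \right)} - 21680\right) \left(-9843 + 3222\right) = \left(\left(176 - -14 - -109\right) - 21680\right) \left(-9843 + 3222\right) = \left(\left(176 + 14 + 109\right) - 21680\right) \left(-6621\right) = \left(299 - 21680\right) \left(-6621\right) = \left(-21381\right) \left(-6621\right) = 141563601$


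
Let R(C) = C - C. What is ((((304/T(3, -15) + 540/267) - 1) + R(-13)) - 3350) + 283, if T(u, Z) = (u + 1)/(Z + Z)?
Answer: -475792/89 ≈ -5346.0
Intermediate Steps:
T(u, Z) = (1 + u)/(2*Z) (T(u, Z) = (1 + u)/((2*Z)) = (1 + u)*(1/(2*Z)) = (1 + u)/(2*Z))
R(C) = 0
((((304/T(3, -15) + 540/267) - 1) + R(-13)) - 3350) + 283 = ((((304/(((1/2)*(1 + 3)/(-15))) + 540/267) - 1) + 0) - 3350) + 283 = ((((304/(((1/2)*(-1/15)*4)) + 540*(1/267)) - 1) + 0) - 3350) + 283 = ((((304/(-2/15) + 180/89) - 1) + 0) - 3350) + 283 = ((((304*(-15/2) + 180/89) - 1) + 0) - 3350) + 283 = ((((-2280 + 180/89) - 1) + 0) - 3350) + 283 = (((-202740/89 - 1) + 0) - 3350) + 283 = ((-202829/89 + 0) - 3350) + 283 = (-202829/89 - 3350) + 283 = -500979/89 + 283 = -475792/89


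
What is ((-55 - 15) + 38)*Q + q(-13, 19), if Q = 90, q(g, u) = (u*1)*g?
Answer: -3127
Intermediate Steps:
q(g, u) = g*u (q(g, u) = u*g = g*u)
((-55 - 15) + 38)*Q + q(-13, 19) = ((-55 - 15) + 38)*90 - 13*19 = (-70 + 38)*90 - 247 = -32*90 - 247 = -2880 - 247 = -3127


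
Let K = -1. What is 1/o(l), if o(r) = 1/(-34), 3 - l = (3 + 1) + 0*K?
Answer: -34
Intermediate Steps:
l = -1 (l = 3 - ((3 + 1) + 0*(-1)) = 3 - (4 + 0) = 3 - 1*4 = 3 - 4 = -1)
o(r) = -1/34
1/o(l) = 1/(-1/34) = -34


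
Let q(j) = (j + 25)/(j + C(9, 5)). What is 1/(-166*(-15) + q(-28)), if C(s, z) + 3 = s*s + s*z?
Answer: 95/236547 ≈ 0.00040161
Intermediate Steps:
C(s, z) = -3 + s² + s*z (C(s, z) = -3 + (s*s + s*z) = -3 + (s² + s*z) = -3 + s² + s*z)
q(j) = (25 + j)/(123 + j) (q(j) = (j + 25)/(j + (-3 + 9² + 9*5)) = (25 + j)/(j + (-3 + 81 + 45)) = (25 + j)/(j + 123) = (25 + j)/(123 + j))
1/(-166*(-15) + q(-28)) = 1/(-166*(-15) + (25 - 28)/(123 - 28)) = 1/(2490 - 3/95) = 1/(236547/95) = 95/236547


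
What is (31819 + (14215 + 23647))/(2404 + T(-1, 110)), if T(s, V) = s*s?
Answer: 69681/2405 ≈ 28.973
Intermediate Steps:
T(s, V) = s**2
(31819 + (14215 + 23647))/(2404 + T(-1, 110)) = (31819 + (14215 + 23647))/(2404 + (-1)**2) = (31819 + 37862)/(2404 + 1) = 69681/2405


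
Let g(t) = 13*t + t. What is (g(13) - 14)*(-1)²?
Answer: 168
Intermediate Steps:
g(t) = 14*t
(g(13) - 14)*(-1)² = (14*13 - 14)*(-1)² = (182 - 14)*1 = 168*1 = 168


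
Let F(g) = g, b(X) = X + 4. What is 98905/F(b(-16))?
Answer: -98905/12 ≈ -8242.1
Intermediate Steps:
b(X) = 4 + X
98905/F(b(-16)) = 98905/(4 - 16) = 98905/(-12) = 98905*(-1/12) = -98905/12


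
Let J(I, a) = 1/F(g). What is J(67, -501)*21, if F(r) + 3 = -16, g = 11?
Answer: -21/19 ≈ -1.1053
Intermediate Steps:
F(r) = -19 (F(r) = -3 - 16 = -19)
J(I, a) = -1/19 (J(I, a) = 1/(-19) = -1/19)
J(67, -501)*21 = -1/19*21 = -21/19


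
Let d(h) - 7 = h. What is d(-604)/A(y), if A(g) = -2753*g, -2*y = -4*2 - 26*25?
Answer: 597/905737 ≈ 0.00065913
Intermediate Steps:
d(h) = 7 + h
y = 329 (y = -(-4*2 - 26*25)/2 = -(-8 - 650)/2 = -½*(-658) = 329)
d(-604)/A(y) = (7 - 604)/((-2753*329)) = -597/(-905737) = -597*(-1/905737) = 597/905737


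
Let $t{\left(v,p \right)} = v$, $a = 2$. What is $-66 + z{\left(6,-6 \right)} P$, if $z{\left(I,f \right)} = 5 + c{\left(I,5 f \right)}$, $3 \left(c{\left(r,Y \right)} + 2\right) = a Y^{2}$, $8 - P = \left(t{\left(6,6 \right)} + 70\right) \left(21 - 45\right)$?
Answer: $1104630$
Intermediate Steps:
$P = 1832$ ($P = 8 - \left(6 + 70\right) \left(21 - 45\right) = 8 - 76 \left(-24\right) = 8 - -1824 = 8 + 1824 = 1832$)
$c{\left(r,Y \right)} = -2 + \frac{2 Y^{2}}{3}$
$z{\left(I,f \right)} = 3 + \frac{50 f^{2}}{3}$ ($z{\left(I,f \right)} = 5 + \left(-2 + \frac{2 \left(5 f\right)^{2}}{3}\right) = 5 + \left(-2 + \frac{2 \cdot 25 f^{2}}{3}\right) = 5 + \left(-2 + \frac{50 f^{2}}{3}\right) = 3 + \frac{50 f^{2}}{3}$)
$-66 + z{\left(6,-6 \right)} P = -66 + \left(3 + \frac{50 \left(-6\right)^{2}}{3}\right) 1832 = -66 + \left(3 + \frac{50}{3} \cdot 36\right) 1832 = -66 + \left(3 + 600\right) 1832 = -66 + 603 \cdot 1832 = -66 + 1104696 = 1104630$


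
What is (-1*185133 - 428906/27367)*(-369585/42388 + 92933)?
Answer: -19958133766892455423/1160032396 ≈ -1.7205e+10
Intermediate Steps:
(-1*185133 - 428906/27367)*(-369585/42388 + 92933) = (-185133 - 428906*1/27367)*(-369585*1/42388 + 92933) = (-185133 - 428906/27367)*(-369585/42388 + 92933) = -5066963717/27367*3938874419/42388 = -19958133766892455423/1160032396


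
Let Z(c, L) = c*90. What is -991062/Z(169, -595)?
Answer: -55059/845 ≈ -65.159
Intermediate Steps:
Z(c, L) = 90*c
-991062/Z(169, -595) = -991062/(90*169) = -991062/15210 = -991062*1/15210 = -55059/845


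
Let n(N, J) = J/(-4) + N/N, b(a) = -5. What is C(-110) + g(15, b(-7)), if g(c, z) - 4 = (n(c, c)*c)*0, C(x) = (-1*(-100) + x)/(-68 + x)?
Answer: 361/89 ≈ 4.0562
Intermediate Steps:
n(N, J) = 1 - J/4 (n(N, J) = J*(-1/4) + 1 = -J/4 + 1 = 1 - J/4)
C(x) = (100 + x)/(-68 + x)
g(c, z) = 4 (g(c, z) = 4 + ((1 - c/4)*c)*0 = 4 + (c*(1 - c/4))*0 = 4 + 0 = 4)
C(-110) + g(15, b(-7)) = (100 - 110)/(-68 - 110) + 4 = -10/(-178) + 4 = -1/178*(-10) + 4 = 5/89 + 4 = 361/89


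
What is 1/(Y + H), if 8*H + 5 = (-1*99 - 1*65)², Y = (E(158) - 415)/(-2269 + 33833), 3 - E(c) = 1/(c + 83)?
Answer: 15213848/51139249735 ≈ 0.00029750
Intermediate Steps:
E(c) = 3 - 1/(83 + c) (E(c) = 3 - 1/(c + 83) = 3 - 1/(83 + c))
Y = -99293/7606924 (Y = ((248 + 3*158)/(83 + 158) - 415)/(-2269 + 33833) = ((248 + 474)/241 - 415)/31564 = ((1/241)*722 - 415)*(1/31564) = (722/241 - 415)*(1/31564) = -99293/241*1/31564 = -99293/7606924 ≈ -0.013053)
H = 26891/8 (H = -5/8 + (-1*99 - 1*65)²/8 = -5/8 + (-99 - 65)²/8 = -5/8 + (⅛)*(-164)² = -5/8 + (⅛)*26896 = -5/8 + 3362 = 26891/8 ≈ 3361.4)
1/(Y + H) = 1/(-99293/7606924 + 26891/8) = 1/(51139249735/15213848) = 15213848/51139249735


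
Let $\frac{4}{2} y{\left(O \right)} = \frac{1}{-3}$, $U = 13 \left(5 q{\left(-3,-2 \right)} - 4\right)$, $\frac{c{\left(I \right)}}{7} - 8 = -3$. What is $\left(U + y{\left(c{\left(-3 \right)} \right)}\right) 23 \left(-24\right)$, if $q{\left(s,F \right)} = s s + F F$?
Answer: $-437644$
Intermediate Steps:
$q{\left(s,F \right)} = F^{2} + s^{2}$ ($q{\left(s,F \right)} = s^{2} + F^{2} = F^{2} + s^{2}$)
$c{\left(I \right)} = 35$ ($c{\left(I \right)} = 56 + 7 \left(-3\right) = 56 - 21 = 35$)
$U = 793$ ($U = 13 \left(5 \left(\left(-2\right)^{2} + \left(-3\right)^{2}\right) - 4\right) = 13 \left(5 \left(4 + 9\right) - 4\right) = 13 \left(5 \cdot 13 - 4\right) = 13 \left(65 - 4\right) = 13 \cdot 61 = 793$)
$y{\left(O \right)} = - \frac{1}{6}$ ($y{\left(O \right)} = \frac{1}{2 \left(-3\right)} = \frac{1}{2} \left(- \frac{1}{3}\right) = - \frac{1}{6}$)
$\left(U + y{\left(c{\left(-3 \right)} \right)}\right) 23 \left(-24\right) = \left(793 - \frac{1}{6}\right) 23 \left(-24\right) = \frac{4757}{6} \left(-552\right) = -437644$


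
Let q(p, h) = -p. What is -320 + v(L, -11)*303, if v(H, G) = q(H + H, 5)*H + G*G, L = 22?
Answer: -256961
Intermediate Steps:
v(H, G) = G**2 - 2*H**2 (v(H, G) = (-(H + H))*H + G*G = (-2*H)*H + G**2 = -2*H**2 + G**2 = G**2 - 2*H**2)
-320 + v(L, -11)*303 = -320 + ((-11)**2 - 2*22**2)*303 = -320 + (121 - 2*484)*303 = -320 + (121 - 968)*303 = -320 - 847*303 = -320 - 256641 = -256961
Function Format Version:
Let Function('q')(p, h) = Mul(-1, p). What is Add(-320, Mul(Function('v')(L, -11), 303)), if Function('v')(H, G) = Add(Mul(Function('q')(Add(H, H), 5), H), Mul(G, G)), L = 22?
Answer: -256961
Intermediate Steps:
Function('v')(H, G) = Add(Pow(G, 2), Mul(-2, Pow(H, 2))) (Function('v')(H, G) = Add(Mul(Mul(-1, Add(H, H)), H), Mul(G, G)) = Add(Mul(Mul(-1, Mul(2, H)), H), Pow(G, 2)) = Add(Mul(Mul(-2, H), H), Pow(G, 2)) = Add(Mul(-2, Pow(H, 2)), Pow(G, 2)) = Add(Pow(G, 2), Mul(-2, Pow(H, 2))))
Add(-320, Mul(Function('v')(L, -11), 303)) = Add(-320, Mul(Add(Pow(-11, 2), Mul(-2, Pow(22, 2))), 303)) = Add(-320, Mul(Add(121, Mul(-2, 484)), 303)) = Add(-320, Mul(Add(121, -968), 303)) = Add(-320, Mul(-847, 303)) = Add(-320, -256641) = -256961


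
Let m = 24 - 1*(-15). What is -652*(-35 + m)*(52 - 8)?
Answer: -114752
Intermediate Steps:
m = 39 (m = 24 + 15 = 39)
-652*(-35 + m)*(52 - 8) = -652*(-35 + 39)*(52 - 8) = -2608*44 = -652*176 = -114752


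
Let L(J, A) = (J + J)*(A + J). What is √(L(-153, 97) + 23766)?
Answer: √40902 ≈ 202.24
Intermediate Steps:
L(J, A) = 2*J*(A + J) (L(J, A) = (2*J)*(A + J) = 2*J*(A + J))
√(L(-153, 97) + 23766) = √(2*(-153)*(97 - 153) + 23766) = √(2*(-153)*(-56) + 23766) = √(17136 + 23766) = √40902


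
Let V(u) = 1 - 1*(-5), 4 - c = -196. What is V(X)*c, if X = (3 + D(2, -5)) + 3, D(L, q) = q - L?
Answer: 1200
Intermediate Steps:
c = 200 (c = 4 - 1*(-196) = 4 + 196 = 200)
X = -1 (X = (3 + (-5 - 1*2)) + 3 = (3 + (-5 - 2)) + 3 = (3 - 7) + 3 = -4 + 3 = -1)
V(u) = 6 (V(u) = 1 + 5 = 6)
V(X)*c = 6*200 = 1200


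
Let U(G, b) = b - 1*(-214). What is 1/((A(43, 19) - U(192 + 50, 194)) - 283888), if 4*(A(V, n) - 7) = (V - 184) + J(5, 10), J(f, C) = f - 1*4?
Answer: -1/284324 ≈ -3.5171e-6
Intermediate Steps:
J(f, C) = -4 + f (J(f, C) = f - 4 = -4 + f)
A(V, n) = -155/4 + V/4 (A(V, n) = 7 + ((V - 184) + (-4 + 5))/4 = 7 + ((-184 + V) + 1)/4 = 7 + (-183 + V)/4 = 7 + (-183/4 + V/4) = -155/4 + V/4)
U(G, b) = 214 + b (U(G, b) = b + 214 = 214 + b)
1/((A(43, 19) - U(192 + 50, 194)) - 283888) = 1/(((-155/4 + (1/4)*43) - (214 + 194)) - 283888) = 1/(((-155/4 + 43/4) - 1*408) - 283888) = 1/((-28 - 408) - 283888) = 1/(-436 - 283888) = 1/(-284324) = -1/284324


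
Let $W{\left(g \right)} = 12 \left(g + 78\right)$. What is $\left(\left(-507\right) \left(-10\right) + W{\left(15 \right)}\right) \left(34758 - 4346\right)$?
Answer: $188128632$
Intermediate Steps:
$W{\left(g \right)} = 936 + 12 g$ ($W{\left(g \right)} = 12 \left(78 + g\right) = 936 + 12 g$)
$\left(\left(-507\right) \left(-10\right) + W{\left(15 \right)}\right) \left(34758 - 4346\right) = \left(\left(-507\right) \left(-10\right) + \left(936 + 12 \cdot 15\right)\right) \left(34758 - 4346\right) = \left(5070 + \left(936 + 180\right)\right) 30412 = \left(5070 + 1116\right) 30412 = 6186 \cdot 30412 = 188128632$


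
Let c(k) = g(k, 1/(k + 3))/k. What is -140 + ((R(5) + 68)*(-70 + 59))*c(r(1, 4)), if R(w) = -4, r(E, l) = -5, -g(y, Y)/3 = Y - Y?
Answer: -140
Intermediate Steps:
g(y, Y) = 0 (g(y, Y) = -3*(Y - Y) = -3*0 = 0)
c(k) = 0 (c(k) = 0/k = 0)
-140 + ((R(5) + 68)*(-70 + 59))*c(r(1, 4)) = -140 + ((-4 + 68)*(-70 + 59))*0 = -140 + (64*(-11))*0 = -140 - 704*0 = -140 + 0 = -140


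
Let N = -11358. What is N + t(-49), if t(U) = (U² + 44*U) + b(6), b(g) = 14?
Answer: -11099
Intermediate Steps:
t(U) = 14 + U² + 44*U (t(U) = (U² + 44*U) + 14 = 14 + U² + 44*U)
N + t(-49) = -11358 + (14 + (-49)² + 44*(-49)) = -11358 + (14 + 2401 - 2156) = -11358 + 259 = -11099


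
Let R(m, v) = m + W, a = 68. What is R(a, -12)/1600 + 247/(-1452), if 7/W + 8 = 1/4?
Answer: -28847/225060 ≈ -0.12817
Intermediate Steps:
W = -28/31 (W = 7/(-8 + 1/4) = 7/(-8 + ¼) = 7/(-31/4) = 7*(-4/31) = -28/31 ≈ -0.90323)
R(m, v) = -28/31 + m (R(m, v) = m - 28/31 = -28/31 + m)
R(a, -12)/1600 + 247/(-1452) = (-28/31 + 68)/1600 + 247/(-1452) = (2080/31)*(1/1600) + 247*(-1/1452) = 13/310 - 247/1452 = -28847/225060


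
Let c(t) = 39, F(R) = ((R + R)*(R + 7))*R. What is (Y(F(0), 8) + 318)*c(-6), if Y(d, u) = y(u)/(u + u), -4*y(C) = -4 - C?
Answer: 198549/16 ≈ 12409.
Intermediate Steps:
F(R) = 2*R²*(7 + R) (F(R) = ((2*R)*(7 + R))*R = (2*R*(7 + R))*R = 2*R²*(7 + R))
y(C) = 1 + C/4 (y(C) = -(-4 - C)/4 = 1 + C/4)
Y(d, u) = (1 + u/4)/(2*u) (Y(d, u) = (1 + u/4)/(u + u) = (1 + u/4)/((2*u)) = (1 + u/4)*(1/(2*u)) = (1 + u/4)/(2*u))
(Y(F(0), 8) + 318)*c(-6) = ((⅛)*(4 + 8)/8 + 318)*39 = ((⅛)*(⅛)*12 + 318)*39 = (3/16 + 318)*39 = (5091/16)*39 = 198549/16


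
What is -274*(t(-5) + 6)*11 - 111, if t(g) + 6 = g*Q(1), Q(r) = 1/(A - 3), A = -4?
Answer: -15847/7 ≈ -2263.9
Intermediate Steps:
Q(r) = -⅐ (Q(r) = 1/(-4 - 3) = 1/(-7) = -⅐)
t(g) = -6 - g/7 (t(g) = -6 + g*(-⅐) = -6 - g/7)
-274*(t(-5) + 6)*11 - 111 = -274*((-6 - ⅐*(-5)) + 6)*11 - 111 = -274*((-6 + 5/7) + 6)*11 - 111 = -274*(-37/7 + 6)*11 - 111 = -1370*11/7 - 111 = -274*55/7 - 111 = -15070/7 - 111 = -15847/7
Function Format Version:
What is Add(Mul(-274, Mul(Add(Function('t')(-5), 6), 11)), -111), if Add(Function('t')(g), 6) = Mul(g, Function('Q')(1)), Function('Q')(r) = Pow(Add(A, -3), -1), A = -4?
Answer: Rational(-15847, 7) ≈ -2263.9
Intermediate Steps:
Function('Q')(r) = Rational(-1, 7) (Function('Q')(r) = Pow(Add(-4, -3), -1) = Pow(-7, -1) = Rational(-1, 7))
Function('t')(g) = Add(-6, Mul(Rational(-1, 7), g)) (Function('t')(g) = Add(-6, Mul(g, Rational(-1, 7))) = Add(-6, Mul(Rational(-1, 7), g)))
Add(Mul(-274, Mul(Add(Function('t')(-5), 6), 11)), -111) = Add(Mul(-274, Mul(Add(Add(-6, Mul(Rational(-1, 7), -5)), 6), 11)), -111) = Add(Mul(-274, Mul(Add(Add(-6, Rational(5, 7)), 6), 11)), -111) = Add(Mul(-274, Mul(Add(Rational(-37, 7), 6), 11)), -111) = Add(Mul(-274, Mul(Rational(5, 7), 11)), -111) = Add(Mul(-274, Rational(55, 7)), -111) = Add(Rational(-15070, 7), -111) = Rational(-15847, 7)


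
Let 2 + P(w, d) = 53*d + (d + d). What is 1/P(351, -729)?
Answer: -1/40097 ≈ -2.4940e-5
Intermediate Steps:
P(w, d) = -2 + 55*d (P(w, d) = -2 + (53*d + (d + d)) = -2 + (53*d + 2*d) = -2 + 55*d)
1/P(351, -729) = 1/(-2 + 55*(-729)) = 1/(-2 - 40095) = 1/(-40097) = -1/40097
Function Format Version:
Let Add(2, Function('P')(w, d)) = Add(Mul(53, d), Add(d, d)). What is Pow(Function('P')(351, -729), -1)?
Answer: Rational(-1, 40097) ≈ -2.4940e-5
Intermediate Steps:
Function('P')(w, d) = Add(-2, Mul(55, d)) (Function('P')(w, d) = Add(-2, Add(Mul(53, d), Add(d, d))) = Add(-2, Add(Mul(53, d), Mul(2, d))) = Add(-2, Mul(55, d)))
Pow(Function('P')(351, -729), -1) = Pow(Add(-2, Mul(55, -729)), -1) = Pow(Add(-2, -40095), -1) = Pow(-40097, -1) = Rational(-1, 40097)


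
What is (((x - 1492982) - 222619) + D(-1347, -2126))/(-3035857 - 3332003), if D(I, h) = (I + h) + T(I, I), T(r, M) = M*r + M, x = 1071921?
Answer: -1165909/6367860 ≈ -0.18309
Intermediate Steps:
T(r, M) = M + M*r
D(I, h) = I + h + I*(1 + I) (D(I, h) = (I + h) + I*(1 + I) = I + h + I*(1 + I))
(((x - 1492982) - 222619) + D(-1347, -2126))/(-3035857 - 3332003) = (((1071921 - 1492982) - 222619) + (-1347 - 2126 - 1347*(1 - 1347)))/(-3035857 - 3332003) = ((-421061 - 222619) + (-1347 - 2126 - 1347*(-1346)))/(-6367860) = (-643680 + (-1347 - 2126 + 1813062))*(-1/6367860) = (-643680 + 1809589)*(-1/6367860) = 1165909*(-1/6367860) = -1165909/6367860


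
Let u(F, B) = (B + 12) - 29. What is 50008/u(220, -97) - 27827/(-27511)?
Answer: -36120995/82533 ≈ -437.66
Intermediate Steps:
u(F, B) = -17 + B (u(F, B) = (12 + B) - 29 = -17 + B)
50008/u(220, -97) - 27827/(-27511) = 50008/(-17 - 97) - 27827/(-27511) = 50008/(-114) - 27827*(-1/27511) = 50008*(-1/114) + 27827/27511 = -1316/3 + 27827/27511 = -36120995/82533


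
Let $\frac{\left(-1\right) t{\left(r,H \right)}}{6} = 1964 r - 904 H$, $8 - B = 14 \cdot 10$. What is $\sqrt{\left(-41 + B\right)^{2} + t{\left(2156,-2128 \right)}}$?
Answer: $i \sqrt{36918647} \approx 6076.1 i$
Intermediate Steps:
$B = -132$ ($B = 8 - 14 \cdot 10 = 8 - 140 = -132$)
$t{\left(r,H \right)} = - 11784 r + 5424 H$ ($t{\left(r,H \right)} = - 6 \left(1964 r - 904 H\right) = - 6 \left(- 904 H + 1964 r\right) = - 11784 r + 5424 H$)
$\sqrt{\left(-41 + B\right)^{2} + t{\left(2156,-2128 \right)}} = \sqrt{\left(-41 - 132\right)^{2} + \left(\left(-11784\right) 2156 + 5424 \left(-2128\right)\right)} = \sqrt{\left(-173\right)^{2} - 36948576} = \sqrt{29929 - 36948576} = \sqrt{-36918647} = i \sqrt{36918647}$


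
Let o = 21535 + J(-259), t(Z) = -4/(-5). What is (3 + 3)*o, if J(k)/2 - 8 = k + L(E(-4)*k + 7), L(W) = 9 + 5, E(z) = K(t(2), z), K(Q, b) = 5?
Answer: 126366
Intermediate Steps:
t(Z) = ⅘ (t(Z) = -4*(-⅕) = ⅘)
E(z) = 5
L(W) = 14
J(k) = 44 + 2*k (J(k) = 16 + 2*(k + 14) = 16 + 2*(14 + k) = 16 + (28 + 2*k) = 44 + 2*k)
o = 21061 (o = 21535 + (44 + 2*(-259)) = 21535 + (44 - 518) = 21535 - 474 = 21061)
(3 + 3)*o = (3 + 3)*21061 = 6*21061 = 126366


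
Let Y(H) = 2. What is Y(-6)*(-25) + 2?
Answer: -48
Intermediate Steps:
Y(-6)*(-25) + 2 = 2*(-25) + 2 = -50 + 2 = -48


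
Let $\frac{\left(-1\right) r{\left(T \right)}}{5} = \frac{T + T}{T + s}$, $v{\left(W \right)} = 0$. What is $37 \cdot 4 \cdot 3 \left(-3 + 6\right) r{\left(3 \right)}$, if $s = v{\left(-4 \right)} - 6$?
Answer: $13320$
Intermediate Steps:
$s = -6$ ($s = 0 - 6 = -6$)
$r{\left(T \right)} = - \frac{10 T}{-6 + T}$ ($r{\left(T \right)} = - 5 \frac{T + T}{T - 6} = - 5 \frac{2 T}{-6 + T} = - \frac{10 T}{-6 + T}$)
$37 \cdot 4 \cdot 3 \left(-3 + 6\right) r{\left(3 \right)} = 37 \cdot 4 \cdot 3 \left(-3 + 6\right) \left(\left(-10\right) 3 \frac{1}{-6 + 3}\right) = 37 \cdot 12 \cdot 3 \left(\left(-10\right) 3 \frac{1}{-3}\right) = 37 \cdot 36 \left(\left(-10\right) 3 \left(- \frac{1}{3}\right)\right) = 1332 \cdot 10 = 13320$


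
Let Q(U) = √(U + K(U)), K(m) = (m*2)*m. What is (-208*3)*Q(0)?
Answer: 0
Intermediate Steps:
K(m) = 2*m² (K(m) = (2*m)*m = 2*m²)
Q(U) = √(U + 2*U²)
(-208*3)*Q(0) = (-208*3)*√(0*(1 + 2*0)) = -624*√(0*(1 + 0)) = -624*√(0*1) = -624*√0 = -624*0 = 0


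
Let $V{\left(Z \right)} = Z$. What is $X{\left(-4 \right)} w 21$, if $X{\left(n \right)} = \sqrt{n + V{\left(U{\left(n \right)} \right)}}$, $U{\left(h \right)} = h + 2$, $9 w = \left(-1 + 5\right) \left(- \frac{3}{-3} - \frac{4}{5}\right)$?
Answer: $\frac{28 i \sqrt{6}}{15} \approx 4.5724 i$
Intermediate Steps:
$w = \frac{4}{45}$ ($w = \frac{\left(-1 + 5\right) \left(- \frac{3}{-3} - \frac{4}{5}\right)}{9} = \frac{4 \left(\left(-3\right) \left(- \frac{1}{3}\right) - \frac{4}{5}\right)}{9} = \frac{4 \left(1 - \frac{4}{5}\right)}{9} = \frac{4 \cdot \frac{1}{5}}{9} = \frac{1}{9} \cdot \frac{4}{5} = \frac{4}{45} \approx 0.088889$)
$U{\left(h \right)} = 2 + h$
$X{\left(n \right)} = \sqrt{2 + 2 n}$ ($X{\left(n \right)} = \sqrt{n + \left(2 + n\right)} = \sqrt{2 + 2 n}$)
$X{\left(-4 \right)} w 21 = \sqrt{2 + 2 \left(-4\right)} \frac{4}{45} \cdot 21 = \sqrt{2 - 8} \cdot \frac{4}{45} \cdot 21 = \sqrt{-6} \cdot \frac{4}{45} \cdot 21 = i \sqrt{6} \cdot \frac{4}{45} \cdot 21 = \frac{4 i \sqrt{6}}{45} \cdot 21 = \frac{28 i \sqrt{6}}{15}$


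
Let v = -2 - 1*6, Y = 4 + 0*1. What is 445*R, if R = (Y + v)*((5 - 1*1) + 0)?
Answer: -7120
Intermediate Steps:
Y = 4 (Y = 4 + 0 = 4)
v = -8 (v = -2 - 6 = -8)
R = -16 (R = (4 - 8)*((5 - 1*1) + 0) = -4*((5 - 1) + 0) = -4*(4 + 0) = -4*4 = -16)
445*R = 445*(-16) = -7120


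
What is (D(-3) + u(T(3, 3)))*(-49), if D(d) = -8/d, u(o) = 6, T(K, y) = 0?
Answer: -1274/3 ≈ -424.67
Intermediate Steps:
(D(-3) + u(T(3, 3)))*(-49) = (-8/(-3) + 6)*(-49) = (-8*(-1/3) + 6)*(-49) = (8/3 + 6)*(-49) = (26/3)*(-49) = -1274/3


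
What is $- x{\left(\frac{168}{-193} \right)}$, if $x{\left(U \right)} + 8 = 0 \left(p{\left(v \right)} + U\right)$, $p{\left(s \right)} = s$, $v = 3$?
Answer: $8$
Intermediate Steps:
$x{\left(U \right)} = -8$ ($x{\left(U \right)} = -8 + 0 \left(3 + U\right) = -8 + 0 = -8$)
$- x{\left(\frac{168}{-193} \right)} = \left(-1\right) \left(-8\right) = 8$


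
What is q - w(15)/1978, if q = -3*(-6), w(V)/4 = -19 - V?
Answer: 17870/989 ≈ 18.069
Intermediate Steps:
w(V) = -76 - 4*V (w(V) = 4*(-19 - V) = -76 - 4*V)
q = 18
q - w(15)/1978 = 18 - (-76 - 4*15)/1978 = 18 - (-76 - 60)/1978 = 18 - (-136)/1978 = 18 - 1*(-68/989) = 18 + 68/989 = 17870/989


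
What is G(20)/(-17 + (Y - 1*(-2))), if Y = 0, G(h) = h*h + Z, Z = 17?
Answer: -139/5 ≈ -27.800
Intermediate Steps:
G(h) = 17 + h**2 (G(h) = h*h + 17 = h**2 + 17 = 17 + h**2)
G(20)/(-17 + (Y - 1*(-2))) = (17 + 20**2)/(-17 + (0 - 1*(-2))) = (17 + 400)/(-17 + (0 + 2)) = 417/(-17 + 2) = 417/(-15) = -1/15*417 = -139/5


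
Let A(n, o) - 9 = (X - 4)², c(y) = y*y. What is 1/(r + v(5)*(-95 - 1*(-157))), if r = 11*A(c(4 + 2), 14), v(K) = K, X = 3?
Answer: 1/420 ≈ 0.0023810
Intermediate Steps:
c(y) = y²
A(n, o) = 10 (A(n, o) = 9 + (3 - 4)² = 9 + (-1)² = 9 + 1 = 10)
r = 110 (r = 11*10 = 110)
1/(r + v(5)*(-95 - 1*(-157))) = 1/(110 + 5*(-95 - 1*(-157))) = 1/(110 + 5*(-95 + 157)) = 1/(110 + 5*62) = 1/(110 + 310) = 1/420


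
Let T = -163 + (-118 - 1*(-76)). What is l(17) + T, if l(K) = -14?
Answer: -219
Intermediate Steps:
T = -205 (T = -163 + (-118 + 76) = -163 - 42 = -205)
l(17) + T = -14 - 205 = -219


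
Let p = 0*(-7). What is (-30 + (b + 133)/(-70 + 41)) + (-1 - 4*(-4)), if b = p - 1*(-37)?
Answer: -605/29 ≈ -20.862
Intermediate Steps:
p = 0
b = 37 (b = 0 - 1*(-37) = 0 + 37 = 37)
(-30 + (b + 133)/(-70 + 41)) + (-1 - 4*(-4)) = (-30 + (37 + 133)/(-70 + 41)) + (-1 - 4*(-4)) = (-30 + 170/(-29)) + (-1 + 16) = (-30 + 170*(-1/29)) + 15 = (-30 - 170/29) + 15 = -1040/29 + 15 = -605/29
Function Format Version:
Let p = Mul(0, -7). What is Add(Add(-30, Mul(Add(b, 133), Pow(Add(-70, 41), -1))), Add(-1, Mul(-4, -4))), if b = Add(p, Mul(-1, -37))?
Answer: Rational(-605, 29) ≈ -20.862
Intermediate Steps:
p = 0
b = 37 (b = Add(0, Mul(-1, -37)) = Add(0, 37) = 37)
Add(Add(-30, Mul(Add(b, 133), Pow(Add(-70, 41), -1))), Add(-1, Mul(-4, -4))) = Add(Add(-30, Mul(Add(37, 133), Pow(Add(-70, 41), -1))), Add(-1, Mul(-4, -4))) = Add(Add(-30, Mul(170, Pow(-29, -1))), Add(-1, 16)) = Add(Add(-30, Mul(170, Rational(-1, 29))), 15) = Add(Add(-30, Rational(-170, 29)), 15) = Add(Rational(-1040, 29), 15) = Rational(-605, 29)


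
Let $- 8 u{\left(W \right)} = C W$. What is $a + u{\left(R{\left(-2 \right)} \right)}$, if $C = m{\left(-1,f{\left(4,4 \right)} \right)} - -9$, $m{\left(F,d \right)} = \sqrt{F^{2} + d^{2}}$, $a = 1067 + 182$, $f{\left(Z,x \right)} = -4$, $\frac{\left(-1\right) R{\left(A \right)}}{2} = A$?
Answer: $\frac{2489}{2} - \frac{\sqrt{17}}{2} \approx 1242.4$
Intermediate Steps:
$R{\left(A \right)} = - 2 A$
$a = 1249$
$C = 9 + \sqrt{17}$ ($C = \sqrt{\left(-1\right)^{2} + \left(-4\right)^{2}} - -9 = \sqrt{1 + 16} + 9 = \sqrt{17} + 9 = 9 + \sqrt{17} \approx 13.123$)
$u{\left(W \right)} = - \frac{W \left(9 + \sqrt{17}\right)}{8}$ ($u{\left(W \right)} = - \frac{\left(9 + \sqrt{17}\right) W}{8} = - \frac{W \left(9 + \sqrt{17}\right)}{8}$)
$a + u{\left(R{\left(-2 \right)} \right)} = 1249 - \frac{\left(-2\right) \left(-2\right) \left(9 + \sqrt{17}\right)}{8} = 1249 - \frac{9 + \sqrt{17}}{2} = 1249 - \left(\frac{9}{2} + \frac{\sqrt{17}}{2}\right) = \frac{2489}{2} - \frac{\sqrt{17}}{2}$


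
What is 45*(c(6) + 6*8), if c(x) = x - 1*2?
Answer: 2340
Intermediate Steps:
c(x) = -2 + x (c(x) = x - 2 = -2 + x)
45*(c(6) + 6*8) = 45*((-2 + 6) + 6*8) = 45*(4 + 48) = 45*52 = 2340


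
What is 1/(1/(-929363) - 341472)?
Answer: -929363/317351442337 ≈ -2.9285e-6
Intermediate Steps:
1/(1/(-929363) - 341472) = 1/(-1/929363 - 341472) = 1/(-317351442337/929363) = -929363/317351442337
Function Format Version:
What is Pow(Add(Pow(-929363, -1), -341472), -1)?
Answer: Rational(-929363, 317351442337) ≈ -2.9285e-6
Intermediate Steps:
Pow(Add(Pow(-929363, -1), -341472), -1) = Pow(Add(Rational(-1, 929363), -341472), -1) = Pow(Rational(-317351442337, 929363), -1) = Rational(-929363, 317351442337)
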